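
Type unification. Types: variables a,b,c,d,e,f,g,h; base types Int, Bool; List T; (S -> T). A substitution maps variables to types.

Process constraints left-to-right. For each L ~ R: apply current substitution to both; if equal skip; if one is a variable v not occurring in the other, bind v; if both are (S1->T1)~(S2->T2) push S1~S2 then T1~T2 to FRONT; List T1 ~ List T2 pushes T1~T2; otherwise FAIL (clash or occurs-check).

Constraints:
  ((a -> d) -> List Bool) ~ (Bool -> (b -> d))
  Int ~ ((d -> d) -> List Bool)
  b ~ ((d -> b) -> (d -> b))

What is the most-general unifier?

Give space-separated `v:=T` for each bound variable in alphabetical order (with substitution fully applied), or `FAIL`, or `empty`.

step 1: unify ((a -> d) -> List Bool) ~ (Bool -> (b -> d))  [subst: {-} | 2 pending]
  -> decompose arrow: push (a -> d)~Bool, List Bool~(b -> d)
step 2: unify (a -> d) ~ Bool  [subst: {-} | 3 pending]
  clash: (a -> d) vs Bool

Answer: FAIL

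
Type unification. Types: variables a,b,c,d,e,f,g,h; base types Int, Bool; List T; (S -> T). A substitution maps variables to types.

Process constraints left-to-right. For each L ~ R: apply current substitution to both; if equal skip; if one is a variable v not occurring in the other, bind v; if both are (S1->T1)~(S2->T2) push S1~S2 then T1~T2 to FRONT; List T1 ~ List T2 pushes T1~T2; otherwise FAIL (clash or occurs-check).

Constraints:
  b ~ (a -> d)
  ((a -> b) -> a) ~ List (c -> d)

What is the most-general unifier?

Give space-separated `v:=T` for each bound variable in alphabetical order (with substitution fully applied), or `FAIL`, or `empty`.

Answer: FAIL

Derivation:
step 1: unify b ~ (a -> d)  [subst: {-} | 1 pending]
  bind b := (a -> d)
step 2: unify ((a -> (a -> d)) -> a) ~ List (c -> d)  [subst: {b:=(a -> d)} | 0 pending]
  clash: ((a -> (a -> d)) -> a) vs List (c -> d)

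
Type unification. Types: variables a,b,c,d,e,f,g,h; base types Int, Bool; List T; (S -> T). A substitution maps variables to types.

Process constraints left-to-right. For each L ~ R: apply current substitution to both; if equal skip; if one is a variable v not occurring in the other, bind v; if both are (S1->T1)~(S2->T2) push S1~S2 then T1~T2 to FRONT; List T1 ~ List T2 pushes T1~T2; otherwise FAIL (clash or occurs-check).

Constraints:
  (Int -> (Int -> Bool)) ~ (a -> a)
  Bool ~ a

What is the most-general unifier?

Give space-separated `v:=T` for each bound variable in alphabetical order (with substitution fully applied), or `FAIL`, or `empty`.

Answer: FAIL

Derivation:
step 1: unify (Int -> (Int -> Bool)) ~ (a -> a)  [subst: {-} | 1 pending]
  -> decompose arrow: push Int~a, (Int -> Bool)~a
step 2: unify Int ~ a  [subst: {-} | 2 pending]
  bind a := Int
step 3: unify (Int -> Bool) ~ Int  [subst: {a:=Int} | 1 pending]
  clash: (Int -> Bool) vs Int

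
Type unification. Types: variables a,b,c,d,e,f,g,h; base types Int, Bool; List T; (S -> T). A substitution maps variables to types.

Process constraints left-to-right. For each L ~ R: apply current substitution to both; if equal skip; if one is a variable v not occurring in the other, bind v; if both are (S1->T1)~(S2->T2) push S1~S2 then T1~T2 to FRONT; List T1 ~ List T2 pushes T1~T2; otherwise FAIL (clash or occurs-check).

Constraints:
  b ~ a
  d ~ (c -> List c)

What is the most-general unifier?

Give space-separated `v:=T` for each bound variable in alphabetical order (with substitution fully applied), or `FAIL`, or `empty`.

step 1: unify b ~ a  [subst: {-} | 1 pending]
  bind b := a
step 2: unify d ~ (c -> List c)  [subst: {b:=a} | 0 pending]
  bind d := (c -> List c)

Answer: b:=a d:=(c -> List c)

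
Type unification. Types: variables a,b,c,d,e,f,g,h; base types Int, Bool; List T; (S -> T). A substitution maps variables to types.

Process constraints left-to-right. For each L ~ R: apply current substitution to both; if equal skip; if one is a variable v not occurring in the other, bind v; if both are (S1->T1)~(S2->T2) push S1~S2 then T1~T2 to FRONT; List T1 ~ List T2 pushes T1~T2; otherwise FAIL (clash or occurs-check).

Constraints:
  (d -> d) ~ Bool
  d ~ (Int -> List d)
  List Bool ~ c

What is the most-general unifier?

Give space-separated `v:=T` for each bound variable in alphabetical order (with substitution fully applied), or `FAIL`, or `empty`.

step 1: unify (d -> d) ~ Bool  [subst: {-} | 2 pending]
  clash: (d -> d) vs Bool

Answer: FAIL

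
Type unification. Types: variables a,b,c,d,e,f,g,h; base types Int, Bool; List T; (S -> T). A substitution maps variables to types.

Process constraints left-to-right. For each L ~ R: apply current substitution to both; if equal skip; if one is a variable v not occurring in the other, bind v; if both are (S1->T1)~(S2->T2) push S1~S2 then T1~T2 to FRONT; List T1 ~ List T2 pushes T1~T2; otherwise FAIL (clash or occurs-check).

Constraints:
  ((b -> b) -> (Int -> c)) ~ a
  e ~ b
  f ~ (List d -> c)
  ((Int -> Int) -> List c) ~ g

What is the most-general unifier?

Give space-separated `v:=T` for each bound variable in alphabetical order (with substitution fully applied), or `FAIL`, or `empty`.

step 1: unify ((b -> b) -> (Int -> c)) ~ a  [subst: {-} | 3 pending]
  bind a := ((b -> b) -> (Int -> c))
step 2: unify e ~ b  [subst: {a:=((b -> b) -> (Int -> c))} | 2 pending]
  bind e := b
step 3: unify f ~ (List d -> c)  [subst: {a:=((b -> b) -> (Int -> c)), e:=b} | 1 pending]
  bind f := (List d -> c)
step 4: unify ((Int -> Int) -> List c) ~ g  [subst: {a:=((b -> b) -> (Int -> c)), e:=b, f:=(List d -> c)} | 0 pending]
  bind g := ((Int -> Int) -> List c)

Answer: a:=((b -> b) -> (Int -> c)) e:=b f:=(List d -> c) g:=((Int -> Int) -> List c)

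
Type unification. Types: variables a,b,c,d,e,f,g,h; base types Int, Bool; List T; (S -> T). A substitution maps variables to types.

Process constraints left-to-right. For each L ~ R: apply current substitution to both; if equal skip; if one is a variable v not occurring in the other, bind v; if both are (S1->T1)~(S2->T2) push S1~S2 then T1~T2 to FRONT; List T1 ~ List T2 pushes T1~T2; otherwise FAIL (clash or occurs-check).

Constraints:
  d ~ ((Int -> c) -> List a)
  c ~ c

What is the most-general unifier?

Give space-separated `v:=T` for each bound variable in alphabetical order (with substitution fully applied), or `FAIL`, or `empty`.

Answer: d:=((Int -> c) -> List a)

Derivation:
step 1: unify d ~ ((Int -> c) -> List a)  [subst: {-} | 1 pending]
  bind d := ((Int -> c) -> List a)
step 2: unify c ~ c  [subst: {d:=((Int -> c) -> List a)} | 0 pending]
  -> identical, skip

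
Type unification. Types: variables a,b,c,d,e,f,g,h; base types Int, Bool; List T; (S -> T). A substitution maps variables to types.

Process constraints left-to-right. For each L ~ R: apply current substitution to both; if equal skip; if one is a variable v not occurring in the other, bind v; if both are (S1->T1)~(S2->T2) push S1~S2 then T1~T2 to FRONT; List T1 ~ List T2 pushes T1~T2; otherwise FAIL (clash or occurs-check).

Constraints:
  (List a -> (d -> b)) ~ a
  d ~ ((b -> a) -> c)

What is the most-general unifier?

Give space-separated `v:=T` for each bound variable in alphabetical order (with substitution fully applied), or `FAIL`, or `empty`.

step 1: unify (List a -> (d -> b)) ~ a  [subst: {-} | 1 pending]
  occurs-check fail

Answer: FAIL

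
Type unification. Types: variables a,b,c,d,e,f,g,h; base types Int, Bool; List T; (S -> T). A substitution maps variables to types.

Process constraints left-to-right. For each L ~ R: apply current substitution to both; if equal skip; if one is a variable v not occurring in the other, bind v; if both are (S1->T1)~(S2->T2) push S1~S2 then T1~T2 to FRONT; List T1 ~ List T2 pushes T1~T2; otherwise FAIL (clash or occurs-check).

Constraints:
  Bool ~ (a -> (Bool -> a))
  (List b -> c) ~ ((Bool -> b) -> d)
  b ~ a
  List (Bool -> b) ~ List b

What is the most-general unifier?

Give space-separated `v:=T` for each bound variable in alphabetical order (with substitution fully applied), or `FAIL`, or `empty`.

step 1: unify Bool ~ (a -> (Bool -> a))  [subst: {-} | 3 pending]
  clash: Bool vs (a -> (Bool -> a))

Answer: FAIL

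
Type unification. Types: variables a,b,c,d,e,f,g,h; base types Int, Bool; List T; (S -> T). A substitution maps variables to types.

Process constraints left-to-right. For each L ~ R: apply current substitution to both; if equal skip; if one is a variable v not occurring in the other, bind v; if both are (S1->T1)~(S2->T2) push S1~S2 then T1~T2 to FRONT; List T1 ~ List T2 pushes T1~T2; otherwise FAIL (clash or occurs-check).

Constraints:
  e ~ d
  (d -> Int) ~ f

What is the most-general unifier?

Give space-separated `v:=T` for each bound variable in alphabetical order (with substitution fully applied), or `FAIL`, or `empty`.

step 1: unify e ~ d  [subst: {-} | 1 pending]
  bind e := d
step 2: unify (d -> Int) ~ f  [subst: {e:=d} | 0 pending]
  bind f := (d -> Int)

Answer: e:=d f:=(d -> Int)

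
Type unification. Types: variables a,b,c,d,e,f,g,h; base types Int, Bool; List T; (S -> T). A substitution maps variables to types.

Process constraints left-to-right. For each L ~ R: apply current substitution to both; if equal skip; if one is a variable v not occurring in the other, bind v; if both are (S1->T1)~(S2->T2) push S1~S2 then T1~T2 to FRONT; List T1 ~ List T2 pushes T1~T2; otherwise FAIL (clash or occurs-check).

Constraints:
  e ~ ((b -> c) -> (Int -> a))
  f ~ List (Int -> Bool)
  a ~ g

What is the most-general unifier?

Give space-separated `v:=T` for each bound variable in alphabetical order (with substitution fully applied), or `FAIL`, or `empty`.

step 1: unify e ~ ((b -> c) -> (Int -> a))  [subst: {-} | 2 pending]
  bind e := ((b -> c) -> (Int -> a))
step 2: unify f ~ List (Int -> Bool)  [subst: {e:=((b -> c) -> (Int -> a))} | 1 pending]
  bind f := List (Int -> Bool)
step 3: unify a ~ g  [subst: {e:=((b -> c) -> (Int -> a)), f:=List (Int -> Bool)} | 0 pending]
  bind a := g

Answer: a:=g e:=((b -> c) -> (Int -> g)) f:=List (Int -> Bool)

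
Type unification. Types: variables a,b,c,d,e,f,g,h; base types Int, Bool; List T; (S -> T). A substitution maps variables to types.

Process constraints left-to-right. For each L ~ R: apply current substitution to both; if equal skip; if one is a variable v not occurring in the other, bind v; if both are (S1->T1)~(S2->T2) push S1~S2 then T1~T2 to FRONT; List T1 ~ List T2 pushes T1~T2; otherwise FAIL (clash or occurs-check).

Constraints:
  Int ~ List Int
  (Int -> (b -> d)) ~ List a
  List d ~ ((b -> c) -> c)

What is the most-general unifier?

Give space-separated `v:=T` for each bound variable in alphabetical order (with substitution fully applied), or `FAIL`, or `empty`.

step 1: unify Int ~ List Int  [subst: {-} | 2 pending]
  clash: Int vs List Int

Answer: FAIL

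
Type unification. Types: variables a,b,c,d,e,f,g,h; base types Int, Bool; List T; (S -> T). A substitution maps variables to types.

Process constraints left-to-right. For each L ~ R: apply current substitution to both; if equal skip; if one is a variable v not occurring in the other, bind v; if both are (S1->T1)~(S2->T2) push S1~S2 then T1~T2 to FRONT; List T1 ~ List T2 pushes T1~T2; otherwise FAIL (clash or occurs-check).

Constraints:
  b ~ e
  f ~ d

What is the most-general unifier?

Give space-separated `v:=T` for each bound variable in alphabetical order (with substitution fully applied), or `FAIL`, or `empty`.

Answer: b:=e f:=d

Derivation:
step 1: unify b ~ e  [subst: {-} | 1 pending]
  bind b := e
step 2: unify f ~ d  [subst: {b:=e} | 0 pending]
  bind f := d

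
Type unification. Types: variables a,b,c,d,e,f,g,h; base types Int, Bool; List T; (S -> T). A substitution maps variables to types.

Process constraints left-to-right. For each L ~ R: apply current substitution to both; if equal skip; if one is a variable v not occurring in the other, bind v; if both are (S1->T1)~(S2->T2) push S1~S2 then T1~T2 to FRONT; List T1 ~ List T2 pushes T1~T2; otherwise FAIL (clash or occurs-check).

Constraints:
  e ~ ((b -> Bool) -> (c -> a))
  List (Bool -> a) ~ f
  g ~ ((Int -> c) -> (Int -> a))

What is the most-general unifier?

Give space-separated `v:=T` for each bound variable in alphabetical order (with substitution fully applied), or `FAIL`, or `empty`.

Answer: e:=((b -> Bool) -> (c -> a)) f:=List (Bool -> a) g:=((Int -> c) -> (Int -> a))

Derivation:
step 1: unify e ~ ((b -> Bool) -> (c -> a))  [subst: {-} | 2 pending]
  bind e := ((b -> Bool) -> (c -> a))
step 2: unify List (Bool -> a) ~ f  [subst: {e:=((b -> Bool) -> (c -> a))} | 1 pending]
  bind f := List (Bool -> a)
step 3: unify g ~ ((Int -> c) -> (Int -> a))  [subst: {e:=((b -> Bool) -> (c -> a)), f:=List (Bool -> a)} | 0 pending]
  bind g := ((Int -> c) -> (Int -> a))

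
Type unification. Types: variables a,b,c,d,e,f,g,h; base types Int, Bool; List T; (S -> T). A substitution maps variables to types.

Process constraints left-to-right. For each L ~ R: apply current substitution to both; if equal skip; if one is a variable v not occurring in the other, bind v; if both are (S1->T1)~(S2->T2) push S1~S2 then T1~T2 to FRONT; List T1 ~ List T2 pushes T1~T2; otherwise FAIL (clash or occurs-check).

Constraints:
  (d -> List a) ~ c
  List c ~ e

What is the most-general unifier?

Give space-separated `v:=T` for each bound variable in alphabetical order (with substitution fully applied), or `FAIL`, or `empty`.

step 1: unify (d -> List a) ~ c  [subst: {-} | 1 pending]
  bind c := (d -> List a)
step 2: unify List (d -> List a) ~ e  [subst: {c:=(d -> List a)} | 0 pending]
  bind e := List (d -> List a)

Answer: c:=(d -> List a) e:=List (d -> List a)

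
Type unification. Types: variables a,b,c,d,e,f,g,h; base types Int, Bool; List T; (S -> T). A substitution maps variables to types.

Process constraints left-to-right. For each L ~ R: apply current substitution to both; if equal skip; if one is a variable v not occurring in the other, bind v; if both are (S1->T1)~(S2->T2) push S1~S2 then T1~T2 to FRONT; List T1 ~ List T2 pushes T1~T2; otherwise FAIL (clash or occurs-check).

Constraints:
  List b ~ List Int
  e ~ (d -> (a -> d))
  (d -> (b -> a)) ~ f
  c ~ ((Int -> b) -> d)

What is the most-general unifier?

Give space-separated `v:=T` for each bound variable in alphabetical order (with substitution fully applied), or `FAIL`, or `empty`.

Answer: b:=Int c:=((Int -> Int) -> d) e:=(d -> (a -> d)) f:=(d -> (Int -> a))

Derivation:
step 1: unify List b ~ List Int  [subst: {-} | 3 pending]
  -> decompose List: push b~Int
step 2: unify b ~ Int  [subst: {-} | 3 pending]
  bind b := Int
step 3: unify e ~ (d -> (a -> d))  [subst: {b:=Int} | 2 pending]
  bind e := (d -> (a -> d))
step 4: unify (d -> (Int -> a)) ~ f  [subst: {b:=Int, e:=(d -> (a -> d))} | 1 pending]
  bind f := (d -> (Int -> a))
step 5: unify c ~ ((Int -> Int) -> d)  [subst: {b:=Int, e:=(d -> (a -> d)), f:=(d -> (Int -> a))} | 0 pending]
  bind c := ((Int -> Int) -> d)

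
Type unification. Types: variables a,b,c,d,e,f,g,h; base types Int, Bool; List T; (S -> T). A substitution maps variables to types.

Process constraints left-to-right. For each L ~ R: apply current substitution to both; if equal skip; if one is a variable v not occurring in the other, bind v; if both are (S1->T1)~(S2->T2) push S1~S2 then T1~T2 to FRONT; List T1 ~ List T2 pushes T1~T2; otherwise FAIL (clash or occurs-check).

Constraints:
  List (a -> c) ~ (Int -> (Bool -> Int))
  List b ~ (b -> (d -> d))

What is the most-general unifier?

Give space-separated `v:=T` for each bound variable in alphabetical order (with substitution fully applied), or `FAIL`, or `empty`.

Answer: FAIL

Derivation:
step 1: unify List (a -> c) ~ (Int -> (Bool -> Int))  [subst: {-} | 1 pending]
  clash: List (a -> c) vs (Int -> (Bool -> Int))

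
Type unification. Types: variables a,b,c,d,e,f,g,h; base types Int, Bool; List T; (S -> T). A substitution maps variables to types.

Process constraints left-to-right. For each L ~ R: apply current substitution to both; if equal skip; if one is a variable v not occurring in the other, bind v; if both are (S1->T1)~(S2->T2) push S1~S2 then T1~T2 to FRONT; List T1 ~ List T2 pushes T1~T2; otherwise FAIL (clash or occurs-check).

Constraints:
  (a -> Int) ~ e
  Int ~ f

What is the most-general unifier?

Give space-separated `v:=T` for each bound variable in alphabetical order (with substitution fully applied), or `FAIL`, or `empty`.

step 1: unify (a -> Int) ~ e  [subst: {-} | 1 pending]
  bind e := (a -> Int)
step 2: unify Int ~ f  [subst: {e:=(a -> Int)} | 0 pending]
  bind f := Int

Answer: e:=(a -> Int) f:=Int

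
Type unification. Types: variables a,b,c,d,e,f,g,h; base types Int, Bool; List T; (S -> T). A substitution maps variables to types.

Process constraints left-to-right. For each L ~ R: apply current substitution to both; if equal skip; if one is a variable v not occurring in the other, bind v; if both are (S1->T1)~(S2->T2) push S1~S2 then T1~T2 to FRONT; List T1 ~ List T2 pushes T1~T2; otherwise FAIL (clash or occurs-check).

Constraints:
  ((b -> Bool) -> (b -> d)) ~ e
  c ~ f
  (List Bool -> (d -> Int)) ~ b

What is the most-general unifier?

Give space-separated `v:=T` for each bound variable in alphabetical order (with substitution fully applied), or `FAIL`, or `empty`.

Answer: b:=(List Bool -> (d -> Int)) c:=f e:=(((List Bool -> (d -> Int)) -> Bool) -> ((List Bool -> (d -> Int)) -> d))

Derivation:
step 1: unify ((b -> Bool) -> (b -> d)) ~ e  [subst: {-} | 2 pending]
  bind e := ((b -> Bool) -> (b -> d))
step 2: unify c ~ f  [subst: {e:=((b -> Bool) -> (b -> d))} | 1 pending]
  bind c := f
step 3: unify (List Bool -> (d -> Int)) ~ b  [subst: {e:=((b -> Bool) -> (b -> d)), c:=f} | 0 pending]
  bind b := (List Bool -> (d -> Int))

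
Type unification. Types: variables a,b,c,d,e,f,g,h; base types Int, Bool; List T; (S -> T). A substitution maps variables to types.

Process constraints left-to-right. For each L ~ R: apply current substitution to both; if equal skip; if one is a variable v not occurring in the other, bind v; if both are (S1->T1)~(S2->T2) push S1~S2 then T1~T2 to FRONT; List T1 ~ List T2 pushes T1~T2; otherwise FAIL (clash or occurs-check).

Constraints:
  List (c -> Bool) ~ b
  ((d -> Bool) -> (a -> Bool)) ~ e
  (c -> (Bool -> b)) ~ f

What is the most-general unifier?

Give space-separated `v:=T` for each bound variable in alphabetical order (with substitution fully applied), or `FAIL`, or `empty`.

Answer: b:=List (c -> Bool) e:=((d -> Bool) -> (a -> Bool)) f:=(c -> (Bool -> List (c -> Bool)))

Derivation:
step 1: unify List (c -> Bool) ~ b  [subst: {-} | 2 pending]
  bind b := List (c -> Bool)
step 2: unify ((d -> Bool) -> (a -> Bool)) ~ e  [subst: {b:=List (c -> Bool)} | 1 pending]
  bind e := ((d -> Bool) -> (a -> Bool))
step 3: unify (c -> (Bool -> List (c -> Bool))) ~ f  [subst: {b:=List (c -> Bool), e:=((d -> Bool) -> (a -> Bool))} | 0 pending]
  bind f := (c -> (Bool -> List (c -> Bool)))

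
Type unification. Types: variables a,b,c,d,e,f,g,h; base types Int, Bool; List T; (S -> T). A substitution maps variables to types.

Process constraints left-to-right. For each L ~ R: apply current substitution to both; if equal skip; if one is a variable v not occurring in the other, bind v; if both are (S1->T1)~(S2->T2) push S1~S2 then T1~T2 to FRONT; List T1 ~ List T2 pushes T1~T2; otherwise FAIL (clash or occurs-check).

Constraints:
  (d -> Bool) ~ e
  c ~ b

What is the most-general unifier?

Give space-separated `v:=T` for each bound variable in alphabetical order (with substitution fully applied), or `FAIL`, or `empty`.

Answer: c:=b e:=(d -> Bool)

Derivation:
step 1: unify (d -> Bool) ~ e  [subst: {-} | 1 pending]
  bind e := (d -> Bool)
step 2: unify c ~ b  [subst: {e:=(d -> Bool)} | 0 pending]
  bind c := b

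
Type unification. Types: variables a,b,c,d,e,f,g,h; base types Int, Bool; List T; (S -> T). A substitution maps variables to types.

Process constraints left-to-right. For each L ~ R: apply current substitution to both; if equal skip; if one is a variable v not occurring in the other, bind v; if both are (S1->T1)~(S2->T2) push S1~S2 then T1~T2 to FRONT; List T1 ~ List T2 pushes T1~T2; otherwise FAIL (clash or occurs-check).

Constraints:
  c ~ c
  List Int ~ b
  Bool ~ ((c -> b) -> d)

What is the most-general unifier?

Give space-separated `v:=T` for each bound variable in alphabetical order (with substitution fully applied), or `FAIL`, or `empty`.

Answer: FAIL

Derivation:
step 1: unify c ~ c  [subst: {-} | 2 pending]
  -> identical, skip
step 2: unify List Int ~ b  [subst: {-} | 1 pending]
  bind b := List Int
step 3: unify Bool ~ ((c -> List Int) -> d)  [subst: {b:=List Int} | 0 pending]
  clash: Bool vs ((c -> List Int) -> d)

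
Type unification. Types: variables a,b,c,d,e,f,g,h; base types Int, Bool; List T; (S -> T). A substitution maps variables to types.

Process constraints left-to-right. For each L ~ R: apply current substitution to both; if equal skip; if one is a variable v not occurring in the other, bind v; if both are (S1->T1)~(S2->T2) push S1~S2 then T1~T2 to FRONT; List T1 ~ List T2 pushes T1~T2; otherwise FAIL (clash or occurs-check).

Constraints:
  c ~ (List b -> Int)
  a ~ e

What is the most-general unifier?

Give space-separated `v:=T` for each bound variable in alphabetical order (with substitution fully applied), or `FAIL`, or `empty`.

Answer: a:=e c:=(List b -> Int)

Derivation:
step 1: unify c ~ (List b -> Int)  [subst: {-} | 1 pending]
  bind c := (List b -> Int)
step 2: unify a ~ e  [subst: {c:=(List b -> Int)} | 0 pending]
  bind a := e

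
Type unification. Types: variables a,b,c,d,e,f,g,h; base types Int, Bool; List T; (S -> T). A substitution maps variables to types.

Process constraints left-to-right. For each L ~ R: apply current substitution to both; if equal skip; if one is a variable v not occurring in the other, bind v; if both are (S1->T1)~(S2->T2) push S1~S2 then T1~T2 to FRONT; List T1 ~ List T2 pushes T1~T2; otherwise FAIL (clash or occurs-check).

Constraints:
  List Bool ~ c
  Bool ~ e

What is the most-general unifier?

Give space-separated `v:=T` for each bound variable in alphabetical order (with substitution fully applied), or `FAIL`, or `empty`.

step 1: unify List Bool ~ c  [subst: {-} | 1 pending]
  bind c := List Bool
step 2: unify Bool ~ e  [subst: {c:=List Bool} | 0 pending]
  bind e := Bool

Answer: c:=List Bool e:=Bool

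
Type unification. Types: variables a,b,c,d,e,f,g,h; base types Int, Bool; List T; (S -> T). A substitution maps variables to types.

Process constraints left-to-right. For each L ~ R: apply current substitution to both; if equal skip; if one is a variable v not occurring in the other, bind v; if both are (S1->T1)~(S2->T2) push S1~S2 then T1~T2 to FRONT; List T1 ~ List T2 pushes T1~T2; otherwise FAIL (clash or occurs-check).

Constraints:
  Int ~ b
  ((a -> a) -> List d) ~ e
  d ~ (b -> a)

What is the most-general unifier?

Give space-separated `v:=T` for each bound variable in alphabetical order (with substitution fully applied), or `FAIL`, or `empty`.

step 1: unify Int ~ b  [subst: {-} | 2 pending]
  bind b := Int
step 2: unify ((a -> a) -> List d) ~ e  [subst: {b:=Int} | 1 pending]
  bind e := ((a -> a) -> List d)
step 3: unify d ~ (Int -> a)  [subst: {b:=Int, e:=((a -> a) -> List d)} | 0 pending]
  bind d := (Int -> a)

Answer: b:=Int d:=(Int -> a) e:=((a -> a) -> List (Int -> a))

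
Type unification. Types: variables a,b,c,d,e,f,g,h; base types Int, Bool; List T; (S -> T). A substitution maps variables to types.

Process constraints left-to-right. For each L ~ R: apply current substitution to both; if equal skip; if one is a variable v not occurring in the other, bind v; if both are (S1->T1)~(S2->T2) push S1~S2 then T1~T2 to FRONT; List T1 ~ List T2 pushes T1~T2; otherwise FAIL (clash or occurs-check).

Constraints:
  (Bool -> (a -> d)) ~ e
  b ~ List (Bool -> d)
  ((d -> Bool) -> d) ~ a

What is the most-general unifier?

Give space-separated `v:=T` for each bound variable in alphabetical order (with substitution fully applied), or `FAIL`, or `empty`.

step 1: unify (Bool -> (a -> d)) ~ e  [subst: {-} | 2 pending]
  bind e := (Bool -> (a -> d))
step 2: unify b ~ List (Bool -> d)  [subst: {e:=(Bool -> (a -> d))} | 1 pending]
  bind b := List (Bool -> d)
step 3: unify ((d -> Bool) -> d) ~ a  [subst: {e:=(Bool -> (a -> d)), b:=List (Bool -> d)} | 0 pending]
  bind a := ((d -> Bool) -> d)

Answer: a:=((d -> Bool) -> d) b:=List (Bool -> d) e:=(Bool -> (((d -> Bool) -> d) -> d))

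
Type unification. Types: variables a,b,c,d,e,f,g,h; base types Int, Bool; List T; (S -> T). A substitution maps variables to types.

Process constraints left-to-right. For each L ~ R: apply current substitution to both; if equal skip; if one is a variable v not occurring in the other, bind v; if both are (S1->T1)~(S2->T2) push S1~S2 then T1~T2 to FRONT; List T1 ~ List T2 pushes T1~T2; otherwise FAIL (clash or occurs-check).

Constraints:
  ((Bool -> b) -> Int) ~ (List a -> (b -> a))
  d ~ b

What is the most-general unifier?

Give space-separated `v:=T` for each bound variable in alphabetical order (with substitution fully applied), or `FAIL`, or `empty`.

step 1: unify ((Bool -> b) -> Int) ~ (List a -> (b -> a))  [subst: {-} | 1 pending]
  -> decompose arrow: push (Bool -> b)~List a, Int~(b -> a)
step 2: unify (Bool -> b) ~ List a  [subst: {-} | 2 pending]
  clash: (Bool -> b) vs List a

Answer: FAIL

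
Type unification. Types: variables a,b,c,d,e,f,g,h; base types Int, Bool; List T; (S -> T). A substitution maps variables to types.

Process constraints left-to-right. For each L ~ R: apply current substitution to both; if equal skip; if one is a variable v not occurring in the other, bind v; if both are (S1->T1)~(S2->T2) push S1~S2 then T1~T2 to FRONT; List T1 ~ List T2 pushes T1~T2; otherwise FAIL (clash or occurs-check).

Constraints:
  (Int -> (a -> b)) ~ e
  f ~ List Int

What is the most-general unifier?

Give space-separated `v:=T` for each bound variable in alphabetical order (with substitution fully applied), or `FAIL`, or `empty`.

step 1: unify (Int -> (a -> b)) ~ e  [subst: {-} | 1 pending]
  bind e := (Int -> (a -> b))
step 2: unify f ~ List Int  [subst: {e:=(Int -> (a -> b))} | 0 pending]
  bind f := List Int

Answer: e:=(Int -> (a -> b)) f:=List Int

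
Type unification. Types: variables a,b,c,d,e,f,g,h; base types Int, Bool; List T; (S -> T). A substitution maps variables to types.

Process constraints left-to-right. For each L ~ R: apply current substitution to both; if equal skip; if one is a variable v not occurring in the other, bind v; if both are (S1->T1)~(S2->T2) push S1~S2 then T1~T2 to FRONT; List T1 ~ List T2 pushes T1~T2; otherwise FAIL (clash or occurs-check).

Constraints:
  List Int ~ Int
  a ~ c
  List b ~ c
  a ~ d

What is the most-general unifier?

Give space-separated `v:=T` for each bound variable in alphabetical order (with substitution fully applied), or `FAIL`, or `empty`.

Answer: FAIL

Derivation:
step 1: unify List Int ~ Int  [subst: {-} | 3 pending]
  clash: List Int vs Int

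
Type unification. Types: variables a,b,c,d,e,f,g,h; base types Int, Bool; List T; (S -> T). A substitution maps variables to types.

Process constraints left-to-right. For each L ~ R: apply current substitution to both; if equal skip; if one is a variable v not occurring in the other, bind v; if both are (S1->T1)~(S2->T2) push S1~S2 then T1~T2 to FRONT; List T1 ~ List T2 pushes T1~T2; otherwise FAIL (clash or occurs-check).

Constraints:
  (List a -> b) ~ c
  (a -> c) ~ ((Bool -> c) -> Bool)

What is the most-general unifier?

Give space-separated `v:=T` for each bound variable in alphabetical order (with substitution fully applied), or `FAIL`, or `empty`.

Answer: FAIL

Derivation:
step 1: unify (List a -> b) ~ c  [subst: {-} | 1 pending]
  bind c := (List a -> b)
step 2: unify (a -> (List a -> b)) ~ ((Bool -> (List a -> b)) -> Bool)  [subst: {c:=(List a -> b)} | 0 pending]
  -> decompose arrow: push a~(Bool -> (List a -> b)), (List a -> b)~Bool
step 3: unify a ~ (Bool -> (List a -> b))  [subst: {c:=(List a -> b)} | 1 pending]
  occurs-check fail: a in (Bool -> (List a -> b))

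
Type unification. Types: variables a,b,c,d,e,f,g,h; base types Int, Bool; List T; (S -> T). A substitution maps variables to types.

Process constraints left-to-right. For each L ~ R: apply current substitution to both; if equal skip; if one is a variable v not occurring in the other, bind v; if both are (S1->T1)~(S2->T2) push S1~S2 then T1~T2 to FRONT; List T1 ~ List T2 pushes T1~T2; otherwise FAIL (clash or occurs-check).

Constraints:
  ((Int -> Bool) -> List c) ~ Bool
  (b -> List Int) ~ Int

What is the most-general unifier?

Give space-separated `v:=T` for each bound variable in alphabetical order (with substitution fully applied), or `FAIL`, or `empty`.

step 1: unify ((Int -> Bool) -> List c) ~ Bool  [subst: {-} | 1 pending]
  clash: ((Int -> Bool) -> List c) vs Bool

Answer: FAIL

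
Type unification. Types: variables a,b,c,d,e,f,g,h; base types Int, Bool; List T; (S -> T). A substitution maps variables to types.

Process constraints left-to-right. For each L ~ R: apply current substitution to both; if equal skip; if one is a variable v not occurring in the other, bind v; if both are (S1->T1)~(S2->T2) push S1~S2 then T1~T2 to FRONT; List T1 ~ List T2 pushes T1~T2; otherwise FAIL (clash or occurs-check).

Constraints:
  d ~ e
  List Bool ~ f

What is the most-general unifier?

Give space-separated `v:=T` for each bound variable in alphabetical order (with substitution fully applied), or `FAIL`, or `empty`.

step 1: unify d ~ e  [subst: {-} | 1 pending]
  bind d := e
step 2: unify List Bool ~ f  [subst: {d:=e} | 0 pending]
  bind f := List Bool

Answer: d:=e f:=List Bool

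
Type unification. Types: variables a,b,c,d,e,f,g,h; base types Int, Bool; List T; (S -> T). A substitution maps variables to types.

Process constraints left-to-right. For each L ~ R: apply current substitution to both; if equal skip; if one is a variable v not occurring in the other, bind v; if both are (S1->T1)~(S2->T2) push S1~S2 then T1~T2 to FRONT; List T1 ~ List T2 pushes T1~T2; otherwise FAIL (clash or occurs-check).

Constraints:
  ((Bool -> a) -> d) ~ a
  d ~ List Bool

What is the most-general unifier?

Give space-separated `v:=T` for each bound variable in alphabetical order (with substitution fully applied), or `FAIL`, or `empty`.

Answer: FAIL

Derivation:
step 1: unify ((Bool -> a) -> d) ~ a  [subst: {-} | 1 pending]
  occurs-check fail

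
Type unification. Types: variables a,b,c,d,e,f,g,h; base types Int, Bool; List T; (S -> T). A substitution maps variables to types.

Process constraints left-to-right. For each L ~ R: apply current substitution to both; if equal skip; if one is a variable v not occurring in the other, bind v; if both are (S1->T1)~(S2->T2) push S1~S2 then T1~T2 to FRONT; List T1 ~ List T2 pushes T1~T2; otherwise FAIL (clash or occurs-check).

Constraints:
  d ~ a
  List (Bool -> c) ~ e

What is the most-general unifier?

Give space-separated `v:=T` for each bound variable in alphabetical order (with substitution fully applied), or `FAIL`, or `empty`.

Answer: d:=a e:=List (Bool -> c)

Derivation:
step 1: unify d ~ a  [subst: {-} | 1 pending]
  bind d := a
step 2: unify List (Bool -> c) ~ e  [subst: {d:=a} | 0 pending]
  bind e := List (Bool -> c)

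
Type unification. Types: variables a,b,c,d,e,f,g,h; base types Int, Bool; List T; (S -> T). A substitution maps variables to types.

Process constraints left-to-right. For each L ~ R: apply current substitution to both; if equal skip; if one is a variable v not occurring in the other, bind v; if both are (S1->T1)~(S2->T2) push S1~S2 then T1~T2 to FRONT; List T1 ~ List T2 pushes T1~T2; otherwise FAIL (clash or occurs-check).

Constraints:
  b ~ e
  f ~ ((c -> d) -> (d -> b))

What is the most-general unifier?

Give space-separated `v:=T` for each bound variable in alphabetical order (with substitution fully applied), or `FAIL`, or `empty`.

step 1: unify b ~ e  [subst: {-} | 1 pending]
  bind b := e
step 2: unify f ~ ((c -> d) -> (d -> e))  [subst: {b:=e} | 0 pending]
  bind f := ((c -> d) -> (d -> e))

Answer: b:=e f:=((c -> d) -> (d -> e))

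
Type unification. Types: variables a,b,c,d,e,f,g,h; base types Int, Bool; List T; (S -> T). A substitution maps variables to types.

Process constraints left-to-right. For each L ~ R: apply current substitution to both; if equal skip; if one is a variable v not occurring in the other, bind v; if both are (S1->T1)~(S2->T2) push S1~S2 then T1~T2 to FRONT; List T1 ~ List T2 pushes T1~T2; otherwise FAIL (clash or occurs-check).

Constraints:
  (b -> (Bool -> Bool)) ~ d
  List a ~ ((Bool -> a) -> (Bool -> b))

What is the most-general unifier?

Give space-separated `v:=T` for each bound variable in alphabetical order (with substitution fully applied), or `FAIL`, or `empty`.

step 1: unify (b -> (Bool -> Bool)) ~ d  [subst: {-} | 1 pending]
  bind d := (b -> (Bool -> Bool))
step 2: unify List a ~ ((Bool -> a) -> (Bool -> b))  [subst: {d:=(b -> (Bool -> Bool))} | 0 pending]
  clash: List a vs ((Bool -> a) -> (Bool -> b))

Answer: FAIL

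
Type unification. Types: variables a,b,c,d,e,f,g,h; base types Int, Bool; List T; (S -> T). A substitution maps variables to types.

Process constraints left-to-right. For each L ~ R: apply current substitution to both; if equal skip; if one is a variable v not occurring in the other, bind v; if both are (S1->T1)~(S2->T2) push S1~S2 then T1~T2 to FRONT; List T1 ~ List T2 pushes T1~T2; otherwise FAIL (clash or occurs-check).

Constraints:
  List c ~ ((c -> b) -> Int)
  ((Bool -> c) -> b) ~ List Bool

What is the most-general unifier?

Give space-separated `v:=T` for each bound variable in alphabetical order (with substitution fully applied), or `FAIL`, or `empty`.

Answer: FAIL

Derivation:
step 1: unify List c ~ ((c -> b) -> Int)  [subst: {-} | 1 pending]
  clash: List c vs ((c -> b) -> Int)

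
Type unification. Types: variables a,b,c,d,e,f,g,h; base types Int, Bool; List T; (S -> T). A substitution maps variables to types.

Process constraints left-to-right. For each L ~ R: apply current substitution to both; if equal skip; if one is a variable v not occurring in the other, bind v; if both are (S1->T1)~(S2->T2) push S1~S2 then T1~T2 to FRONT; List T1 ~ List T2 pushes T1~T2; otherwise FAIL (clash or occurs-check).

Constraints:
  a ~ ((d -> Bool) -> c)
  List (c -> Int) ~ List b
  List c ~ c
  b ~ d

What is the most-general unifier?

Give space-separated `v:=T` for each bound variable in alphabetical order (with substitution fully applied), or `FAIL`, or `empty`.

Answer: FAIL

Derivation:
step 1: unify a ~ ((d -> Bool) -> c)  [subst: {-} | 3 pending]
  bind a := ((d -> Bool) -> c)
step 2: unify List (c -> Int) ~ List b  [subst: {a:=((d -> Bool) -> c)} | 2 pending]
  -> decompose List: push (c -> Int)~b
step 3: unify (c -> Int) ~ b  [subst: {a:=((d -> Bool) -> c)} | 2 pending]
  bind b := (c -> Int)
step 4: unify List c ~ c  [subst: {a:=((d -> Bool) -> c), b:=(c -> Int)} | 1 pending]
  occurs-check fail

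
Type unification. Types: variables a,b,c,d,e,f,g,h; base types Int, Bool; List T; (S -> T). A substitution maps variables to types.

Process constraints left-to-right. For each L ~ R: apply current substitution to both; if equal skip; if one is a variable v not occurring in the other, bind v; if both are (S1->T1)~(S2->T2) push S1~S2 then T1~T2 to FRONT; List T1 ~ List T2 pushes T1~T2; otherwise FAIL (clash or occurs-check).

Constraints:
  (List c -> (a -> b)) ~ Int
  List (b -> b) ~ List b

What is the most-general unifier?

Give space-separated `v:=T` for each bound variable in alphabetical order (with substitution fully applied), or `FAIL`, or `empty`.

Answer: FAIL

Derivation:
step 1: unify (List c -> (a -> b)) ~ Int  [subst: {-} | 1 pending]
  clash: (List c -> (a -> b)) vs Int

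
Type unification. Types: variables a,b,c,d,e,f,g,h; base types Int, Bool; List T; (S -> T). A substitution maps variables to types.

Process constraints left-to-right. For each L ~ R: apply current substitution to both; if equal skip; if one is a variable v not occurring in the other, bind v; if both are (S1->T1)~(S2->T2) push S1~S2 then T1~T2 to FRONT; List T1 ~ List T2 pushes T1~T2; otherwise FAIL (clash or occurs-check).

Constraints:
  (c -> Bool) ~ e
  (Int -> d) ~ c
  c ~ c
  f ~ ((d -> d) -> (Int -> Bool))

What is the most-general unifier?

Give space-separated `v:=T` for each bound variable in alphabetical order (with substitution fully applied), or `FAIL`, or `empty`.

Answer: c:=(Int -> d) e:=((Int -> d) -> Bool) f:=((d -> d) -> (Int -> Bool))

Derivation:
step 1: unify (c -> Bool) ~ e  [subst: {-} | 3 pending]
  bind e := (c -> Bool)
step 2: unify (Int -> d) ~ c  [subst: {e:=(c -> Bool)} | 2 pending]
  bind c := (Int -> d)
step 3: unify (Int -> d) ~ (Int -> d)  [subst: {e:=(c -> Bool), c:=(Int -> d)} | 1 pending]
  -> identical, skip
step 4: unify f ~ ((d -> d) -> (Int -> Bool))  [subst: {e:=(c -> Bool), c:=(Int -> d)} | 0 pending]
  bind f := ((d -> d) -> (Int -> Bool))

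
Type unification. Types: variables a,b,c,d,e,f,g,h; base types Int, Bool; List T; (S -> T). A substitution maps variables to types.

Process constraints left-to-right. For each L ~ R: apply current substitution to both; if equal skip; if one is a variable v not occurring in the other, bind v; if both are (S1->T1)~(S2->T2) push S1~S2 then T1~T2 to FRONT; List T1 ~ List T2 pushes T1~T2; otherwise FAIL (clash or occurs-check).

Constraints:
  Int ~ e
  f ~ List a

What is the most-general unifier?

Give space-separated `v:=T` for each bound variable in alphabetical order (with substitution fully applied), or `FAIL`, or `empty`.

Answer: e:=Int f:=List a

Derivation:
step 1: unify Int ~ e  [subst: {-} | 1 pending]
  bind e := Int
step 2: unify f ~ List a  [subst: {e:=Int} | 0 pending]
  bind f := List a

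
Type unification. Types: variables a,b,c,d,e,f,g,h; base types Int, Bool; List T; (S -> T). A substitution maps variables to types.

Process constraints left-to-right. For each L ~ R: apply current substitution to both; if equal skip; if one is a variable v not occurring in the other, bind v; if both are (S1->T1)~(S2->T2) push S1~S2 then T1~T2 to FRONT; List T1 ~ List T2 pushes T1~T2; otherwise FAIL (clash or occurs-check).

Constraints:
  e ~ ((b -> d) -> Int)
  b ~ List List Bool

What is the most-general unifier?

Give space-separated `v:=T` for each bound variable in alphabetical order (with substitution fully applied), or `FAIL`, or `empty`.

step 1: unify e ~ ((b -> d) -> Int)  [subst: {-} | 1 pending]
  bind e := ((b -> d) -> Int)
step 2: unify b ~ List List Bool  [subst: {e:=((b -> d) -> Int)} | 0 pending]
  bind b := List List Bool

Answer: b:=List List Bool e:=((List List Bool -> d) -> Int)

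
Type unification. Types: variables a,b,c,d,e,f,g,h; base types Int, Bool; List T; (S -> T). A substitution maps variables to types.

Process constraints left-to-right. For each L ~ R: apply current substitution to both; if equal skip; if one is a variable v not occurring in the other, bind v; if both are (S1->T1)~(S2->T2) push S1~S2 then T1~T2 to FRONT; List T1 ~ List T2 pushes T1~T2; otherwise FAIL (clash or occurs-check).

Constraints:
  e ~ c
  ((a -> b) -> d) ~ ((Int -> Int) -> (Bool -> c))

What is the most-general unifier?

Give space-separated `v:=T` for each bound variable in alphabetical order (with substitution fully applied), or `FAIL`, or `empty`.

Answer: a:=Int b:=Int d:=(Bool -> c) e:=c

Derivation:
step 1: unify e ~ c  [subst: {-} | 1 pending]
  bind e := c
step 2: unify ((a -> b) -> d) ~ ((Int -> Int) -> (Bool -> c))  [subst: {e:=c} | 0 pending]
  -> decompose arrow: push (a -> b)~(Int -> Int), d~(Bool -> c)
step 3: unify (a -> b) ~ (Int -> Int)  [subst: {e:=c} | 1 pending]
  -> decompose arrow: push a~Int, b~Int
step 4: unify a ~ Int  [subst: {e:=c} | 2 pending]
  bind a := Int
step 5: unify b ~ Int  [subst: {e:=c, a:=Int} | 1 pending]
  bind b := Int
step 6: unify d ~ (Bool -> c)  [subst: {e:=c, a:=Int, b:=Int} | 0 pending]
  bind d := (Bool -> c)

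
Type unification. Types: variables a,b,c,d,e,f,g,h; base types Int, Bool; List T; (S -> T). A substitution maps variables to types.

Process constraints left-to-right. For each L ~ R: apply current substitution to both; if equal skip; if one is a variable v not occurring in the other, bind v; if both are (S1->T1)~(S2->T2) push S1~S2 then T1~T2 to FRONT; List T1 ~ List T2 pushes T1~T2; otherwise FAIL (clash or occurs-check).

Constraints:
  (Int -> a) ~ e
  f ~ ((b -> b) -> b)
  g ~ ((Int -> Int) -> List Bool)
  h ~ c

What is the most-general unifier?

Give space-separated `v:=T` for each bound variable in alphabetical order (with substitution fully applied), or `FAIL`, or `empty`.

step 1: unify (Int -> a) ~ e  [subst: {-} | 3 pending]
  bind e := (Int -> a)
step 2: unify f ~ ((b -> b) -> b)  [subst: {e:=(Int -> a)} | 2 pending]
  bind f := ((b -> b) -> b)
step 3: unify g ~ ((Int -> Int) -> List Bool)  [subst: {e:=(Int -> a), f:=((b -> b) -> b)} | 1 pending]
  bind g := ((Int -> Int) -> List Bool)
step 4: unify h ~ c  [subst: {e:=(Int -> a), f:=((b -> b) -> b), g:=((Int -> Int) -> List Bool)} | 0 pending]
  bind h := c

Answer: e:=(Int -> a) f:=((b -> b) -> b) g:=((Int -> Int) -> List Bool) h:=c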